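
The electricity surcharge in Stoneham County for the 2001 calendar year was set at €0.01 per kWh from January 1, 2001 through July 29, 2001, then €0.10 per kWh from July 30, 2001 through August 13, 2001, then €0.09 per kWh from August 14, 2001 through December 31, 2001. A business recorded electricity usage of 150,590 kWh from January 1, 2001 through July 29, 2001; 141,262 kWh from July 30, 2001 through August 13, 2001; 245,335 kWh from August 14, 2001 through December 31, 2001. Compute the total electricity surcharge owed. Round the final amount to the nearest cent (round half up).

January 1 – July 29, 2001: 150,590 kWh at €0.01/kWh → €1505.90
July 30 – August 13, 2001: 141,262 kWh at €0.10/kWh → €14126.20
August 14 – December 31, 2001: 245,335 kWh at €0.09/kWh → €22080.15

€37712.25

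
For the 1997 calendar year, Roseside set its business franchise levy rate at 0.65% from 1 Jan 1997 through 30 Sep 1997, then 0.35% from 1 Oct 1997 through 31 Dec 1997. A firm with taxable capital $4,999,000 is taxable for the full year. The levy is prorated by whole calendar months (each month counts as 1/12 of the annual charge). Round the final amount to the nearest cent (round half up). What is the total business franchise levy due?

1 Jan – 30 Sep 1997: 9 months at 0.65% → $4,999,000 × 0.65% × 9/12 = $24,370.1250
1 Oct – 31 Dec 1997: 3 months at 0.35% → $4,999,000 × 0.35% × 3/12 = $4,374.1250
Total = $28,744.2500

$28,744.25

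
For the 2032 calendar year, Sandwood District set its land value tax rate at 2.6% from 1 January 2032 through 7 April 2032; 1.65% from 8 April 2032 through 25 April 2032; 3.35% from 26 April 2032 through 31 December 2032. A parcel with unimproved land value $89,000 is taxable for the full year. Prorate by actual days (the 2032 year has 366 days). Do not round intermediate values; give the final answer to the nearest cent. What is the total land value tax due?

$2,728.36

1 January – 7 April 2032: 98 days at 2.6% → $89,000 × 2.6% × 98/366 = $619.5956
8 April – 25 April 2032: 18 days at 1.65% → $89,000 × 1.65% × 18/366 = $72.2213
26 April – 31 December 2032: 250 days at 3.35% → $89,000 × 3.35% × 250/366 = $2,036.5437
Total = $2,728.3607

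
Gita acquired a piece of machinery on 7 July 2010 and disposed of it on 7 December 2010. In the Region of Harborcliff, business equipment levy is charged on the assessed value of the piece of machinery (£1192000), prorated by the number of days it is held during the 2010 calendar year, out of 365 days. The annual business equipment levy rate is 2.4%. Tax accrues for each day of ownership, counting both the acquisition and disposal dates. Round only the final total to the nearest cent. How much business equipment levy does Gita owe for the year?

Days held (7 July – 7 December 2010): 154 out of 365
Tax = £1192000 × 2.4% × 154/365 = £12070.2247

£12070.22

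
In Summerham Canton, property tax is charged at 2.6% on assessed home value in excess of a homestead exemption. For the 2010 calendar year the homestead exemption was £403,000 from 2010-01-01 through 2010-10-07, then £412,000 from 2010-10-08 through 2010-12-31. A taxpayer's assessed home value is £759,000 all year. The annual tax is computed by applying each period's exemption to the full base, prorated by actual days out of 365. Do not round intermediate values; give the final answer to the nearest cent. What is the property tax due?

£9,201.51

2010-01-01 to 2010-10-07: 280 days, exemption £403,000 → (£759,000 − £403,000) × 2.6% × 280/365 = £7,100.4932
2010-10-08 to 2010-12-31: 85 days, exemption £412,000 → (£759,000 − £412,000) × 2.6% × 85/365 = £2,101.0137
Total = £9,201.5068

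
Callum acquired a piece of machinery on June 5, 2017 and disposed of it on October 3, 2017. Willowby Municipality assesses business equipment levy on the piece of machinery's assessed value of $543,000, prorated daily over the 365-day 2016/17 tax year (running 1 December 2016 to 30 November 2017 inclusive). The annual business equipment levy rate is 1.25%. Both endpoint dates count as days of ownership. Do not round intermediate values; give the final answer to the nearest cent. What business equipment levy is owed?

Days held (June 5 – October 3, 2017): 121 out of 365
Tax = $543,000 × 1.25% × 121/365 = $2,250.1027

$2,250.10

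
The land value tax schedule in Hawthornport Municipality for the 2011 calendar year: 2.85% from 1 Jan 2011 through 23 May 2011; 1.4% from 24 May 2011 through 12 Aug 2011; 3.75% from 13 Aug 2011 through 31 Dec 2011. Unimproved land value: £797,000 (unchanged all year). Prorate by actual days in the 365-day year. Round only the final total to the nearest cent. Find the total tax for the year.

1 Jan – 23 May 2011: 143 days at 2.85% → £797,000 × 2.85% × 143/365 = £8,899.1055
24 May – 12 Aug 2011: 81 days at 1.4% → £797,000 × 1.4% × 81/365 = £2,476.1589
13 Aug – 31 Dec 2011: 141 days at 3.75% → £797,000 × 3.75% × 141/365 = £11,545.5822
Total = £22,920.8466

£22,920.85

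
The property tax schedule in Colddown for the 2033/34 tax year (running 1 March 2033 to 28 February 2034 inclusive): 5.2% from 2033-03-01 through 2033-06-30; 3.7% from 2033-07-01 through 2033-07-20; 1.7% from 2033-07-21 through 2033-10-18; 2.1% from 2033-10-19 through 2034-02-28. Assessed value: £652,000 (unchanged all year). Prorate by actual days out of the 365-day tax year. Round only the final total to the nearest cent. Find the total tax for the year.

£20,376.34

2033-03-01 to 2033-06-30: 122 days at 5.2% → £652,000 × 5.2% × 122/365 = £11,332.2959
2033-07-01 to 2033-07-20: 20 days at 3.7% → £652,000 × 3.7% × 20/365 = £1,321.8630
2033-07-21 to 2033-10-18: 90 days at 1.7% → £652,000 × 1.7% × 90/365 = £2,733.0411
2033-10-19 to 2034-02-28: 133 days at 2.1% → £652,000 × 2.1% × 133/365 = £4,989.1397
Total = £20,376.3397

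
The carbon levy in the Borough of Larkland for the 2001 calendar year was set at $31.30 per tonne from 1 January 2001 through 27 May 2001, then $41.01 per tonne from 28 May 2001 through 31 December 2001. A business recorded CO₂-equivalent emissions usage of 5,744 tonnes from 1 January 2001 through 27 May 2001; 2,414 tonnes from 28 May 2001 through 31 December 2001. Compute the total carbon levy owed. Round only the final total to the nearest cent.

1 January – 27 May 2001: 5,744 tonnes at $31.30/tonne → $179,787.20
28 May – 31 December 2001: 2,414 tonnes at $41.01/tonne → $98,998.14

$278,785.34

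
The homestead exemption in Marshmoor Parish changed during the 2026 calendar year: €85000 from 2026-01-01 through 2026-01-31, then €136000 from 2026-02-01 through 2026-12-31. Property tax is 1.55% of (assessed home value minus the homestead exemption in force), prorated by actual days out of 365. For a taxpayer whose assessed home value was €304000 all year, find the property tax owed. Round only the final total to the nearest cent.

€2671.14

2026-01-01 to 2026-01-31: 31 days, exemption €85000 → (€304000 − €85000) × 1.55% × 31/365 = €288.3000
2026-02-01 to 2026-12-31: 334 days, exemption €136000 → (€304000 − €136000) × 1.55% × 334/365 = €2382.8384
Total = €2671.1384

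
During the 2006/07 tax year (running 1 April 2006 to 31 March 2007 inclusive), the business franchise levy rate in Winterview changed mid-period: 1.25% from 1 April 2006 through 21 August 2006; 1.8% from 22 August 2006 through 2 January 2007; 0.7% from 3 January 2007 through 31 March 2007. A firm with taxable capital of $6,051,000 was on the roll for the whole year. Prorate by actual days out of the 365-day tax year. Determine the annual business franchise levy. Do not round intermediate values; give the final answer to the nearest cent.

$79,831.75

1 April – 21 August 2006: 143 days at 1.25% → $6,051,000 × 1.25% × 143/365 = $29,633.3219
22 August 2006 – 2 January 2007: 134 days at 1.8% → $6,051,000 × 1.8% × 134/365 = $39,986.3342
3 January – 31 March 2007: 88 days at 0.7% → $6,051,000 × 0.7% × 88/365 = $10,212.0986
Total = $79,831.7548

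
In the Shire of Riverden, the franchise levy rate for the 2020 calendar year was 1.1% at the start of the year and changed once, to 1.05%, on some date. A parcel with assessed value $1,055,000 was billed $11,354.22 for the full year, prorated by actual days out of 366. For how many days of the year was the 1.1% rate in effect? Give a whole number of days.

Let d = days at the first rate; then 366 − d days at the second rate.
$1,055,000 × [1.1%·d + 1.05%·(366−d)] / 366 = $11,354.22
Solving gives d = 192, so the new rate took effect on 11 Jul 2020.

192 days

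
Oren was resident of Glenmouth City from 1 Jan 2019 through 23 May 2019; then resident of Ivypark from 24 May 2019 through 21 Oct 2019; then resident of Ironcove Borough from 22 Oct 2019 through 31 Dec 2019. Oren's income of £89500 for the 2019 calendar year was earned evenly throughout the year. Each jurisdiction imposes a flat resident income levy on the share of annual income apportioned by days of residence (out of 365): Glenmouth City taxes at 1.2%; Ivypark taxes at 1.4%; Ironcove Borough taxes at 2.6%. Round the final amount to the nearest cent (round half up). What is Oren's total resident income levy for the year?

£1391.79

Glenmouth City, 1 Jan – 23 May 2019: 143 days → £89500 × 1.2% × 143/365 = £420.7726
Ivypark, 24 May – 21 Oct 2019: 151 days → £89500 × 1.4% × 151/365 = £518.3644
Ironcove Borough, 22 Oct – 31 Dec 2019: 71 days → £89500 × 2.6% × 71/365 = £452.6493
Total = £1391.7863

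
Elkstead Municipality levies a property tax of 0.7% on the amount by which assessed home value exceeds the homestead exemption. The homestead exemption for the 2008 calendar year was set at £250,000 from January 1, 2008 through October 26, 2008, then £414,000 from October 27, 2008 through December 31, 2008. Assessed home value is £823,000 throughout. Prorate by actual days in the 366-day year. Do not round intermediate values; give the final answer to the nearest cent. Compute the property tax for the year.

£3,803.98

January 1 – October 26, 2008: 300 days, exemption £250,000 → (£823,000 − £250,000) × 0.7% × 300/366 = £3,287.7049
October 27 – December 31, 2008: 66 days, exemption £414,000 → (£823,000 − £414,000) × 0.7% × 66/366 = £516.2787
Total = £3,803.9836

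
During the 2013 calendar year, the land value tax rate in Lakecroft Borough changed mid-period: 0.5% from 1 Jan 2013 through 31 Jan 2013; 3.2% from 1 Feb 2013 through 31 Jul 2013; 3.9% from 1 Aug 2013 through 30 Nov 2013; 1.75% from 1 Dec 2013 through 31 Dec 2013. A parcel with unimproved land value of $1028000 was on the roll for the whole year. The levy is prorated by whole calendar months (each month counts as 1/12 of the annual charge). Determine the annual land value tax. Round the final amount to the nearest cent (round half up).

1 Jan – 31 Jan 2013: 1 month at 0.5% → $1028000 × 0.5% × 1/12 = $428.3333
1 Feb – 31 Jul 2013: 6 months at 3.2% → $1028000 × 3.2% × 6/12 = $16448.0000
1 Aug – 30 Nov 2013: 4 months at 3.9% → $1028000 × 3.9% × 4/12 = $13364.0000
1 Dec – 31 Dec 2013: 1 month at 1.75% → $1028000 × 1.75% × 1/12 = $1499.1667
Total = $31739.5000

$31739.50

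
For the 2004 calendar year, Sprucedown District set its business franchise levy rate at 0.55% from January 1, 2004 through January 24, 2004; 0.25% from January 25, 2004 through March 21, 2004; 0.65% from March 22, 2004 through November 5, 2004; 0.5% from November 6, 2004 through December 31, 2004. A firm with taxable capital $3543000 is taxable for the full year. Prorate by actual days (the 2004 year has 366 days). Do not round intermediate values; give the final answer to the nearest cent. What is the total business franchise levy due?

$19776.91

January 1 – January 24, 2004: 24 days at 0.55% → $3543000 × 0.55% × 24/366 = $1277.8033
January 25 – March 21, 2004: 57 days at 0.25% → $3543000 × 0.25% × 57/366 = $1379.4467
March 22 – November 5, 2004: 229 days at 0.65% → $3543000 × 0.65% × 229/366 = $14409.1680
November 6 – December 31, 2004: 56 days at 0.5% → $3543000 × 0.5% × 56/366 = $2710.4918
Total = $19776.9098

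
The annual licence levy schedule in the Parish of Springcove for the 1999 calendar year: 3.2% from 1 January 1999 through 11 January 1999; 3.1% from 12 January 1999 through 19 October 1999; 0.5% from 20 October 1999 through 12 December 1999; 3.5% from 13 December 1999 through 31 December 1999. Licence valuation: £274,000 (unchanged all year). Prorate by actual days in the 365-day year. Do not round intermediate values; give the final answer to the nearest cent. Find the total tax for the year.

1 January – 11 January 1999: 11 days at 3.2% → £274,000 × 3.2% × 11/365 = £264.2411
12 January – 19 October 1999: 281 days at 3.1% → £274,000 × 3.1% × 281/365 = £6,539.2164
20 October – 12 December 1999: 54 days at 0.5% → £274,000 × 0.5% × 54/365 = £202.6849
13 December – 31 December 1999: 19 days at 3.5% → £274,000 × 3.5% × 19/365 = £499.2055
Total = £7,505.3479

£7,505.35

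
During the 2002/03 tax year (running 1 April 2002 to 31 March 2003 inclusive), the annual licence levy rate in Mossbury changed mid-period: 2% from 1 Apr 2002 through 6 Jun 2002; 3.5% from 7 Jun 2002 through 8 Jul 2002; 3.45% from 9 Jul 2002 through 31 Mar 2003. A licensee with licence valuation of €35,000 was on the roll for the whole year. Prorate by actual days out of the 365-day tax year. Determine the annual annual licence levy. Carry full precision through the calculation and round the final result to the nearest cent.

€1,115.88

1 Apr – 6 Jun 2002: 67 days at 2% → €35,000 × 2% × 67/365 = €128.4932
7 Jun – 8 Jul 2002: 32 days at 3.5% → €35,000 × 3.5% × 32/365 = €107.3973
9 Jul 2002 – 31 Mar 2003: 266 days at 3.45% → €35,000 × 3.45% × 266/365 = €879.9863
Total = €1,115.8767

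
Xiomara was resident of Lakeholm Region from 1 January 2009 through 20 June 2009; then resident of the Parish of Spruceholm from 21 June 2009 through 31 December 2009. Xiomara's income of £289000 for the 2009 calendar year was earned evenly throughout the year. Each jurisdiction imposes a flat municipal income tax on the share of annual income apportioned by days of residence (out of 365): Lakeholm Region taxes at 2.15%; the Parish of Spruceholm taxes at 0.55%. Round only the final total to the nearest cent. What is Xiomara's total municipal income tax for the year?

£3755.81

Lakeholm Region, 1 January – 20 June 2009: 171 days → £289000 × 2.15% × 171/365 = £2910.9822
The Parish of Spruceholm, 21 June – 31 December 2009: 194 days → £289000 × 0.55% × 194/365 = £844.8301
Total = £3755.8123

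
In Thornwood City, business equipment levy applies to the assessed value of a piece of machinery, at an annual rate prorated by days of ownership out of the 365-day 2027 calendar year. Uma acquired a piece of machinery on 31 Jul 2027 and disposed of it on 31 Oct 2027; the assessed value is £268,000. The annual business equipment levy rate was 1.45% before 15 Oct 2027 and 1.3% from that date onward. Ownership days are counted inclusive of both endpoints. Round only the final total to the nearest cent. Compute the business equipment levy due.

£971.41

31 Jul – 14 Oct 2027: 76 days at 1.45% → £268,000 × 1.45% × 76/365 = £809.1397
15 Oct – 31 Oct 2027: 17 days at 1.3% → £268,000 × 1.3% × 17/365 = £162.2685
Total = £971.4082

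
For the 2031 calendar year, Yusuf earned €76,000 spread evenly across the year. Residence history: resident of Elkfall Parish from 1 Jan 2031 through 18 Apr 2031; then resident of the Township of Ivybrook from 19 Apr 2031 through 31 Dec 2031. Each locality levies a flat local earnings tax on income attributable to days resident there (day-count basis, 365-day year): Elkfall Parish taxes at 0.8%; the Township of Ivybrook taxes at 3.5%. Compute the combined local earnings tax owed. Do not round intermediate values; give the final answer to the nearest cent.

€2,052.83

Elkfall Parish, 1 Jan – 18 Apr 2031: 108 days → €76,000 × 0.8% × 108/365 = €179.9014
The Township of Ivybrook, 19 Apr – 31 Dec 2031: 257 days → €76,000 × 3.5% × 257/365 = €1,872.9315
Total = €2,052.8329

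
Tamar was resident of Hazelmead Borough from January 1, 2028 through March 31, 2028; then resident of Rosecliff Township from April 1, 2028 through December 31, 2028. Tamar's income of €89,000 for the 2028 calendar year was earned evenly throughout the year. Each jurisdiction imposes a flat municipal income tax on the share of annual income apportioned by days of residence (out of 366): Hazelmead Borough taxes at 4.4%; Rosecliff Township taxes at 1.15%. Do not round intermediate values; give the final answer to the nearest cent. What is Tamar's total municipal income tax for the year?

Hazelmead Borough, January 1 – March 31, 2028: 91 days → €89,000 × 4.4% × 91/366 = €973.6503
Rosecliff Township, April 1 – December 31, 2028: 275 days → €89,000 × 1.15% × 275/366 = €769.0232
Total = €1,742.6735

€1,742.67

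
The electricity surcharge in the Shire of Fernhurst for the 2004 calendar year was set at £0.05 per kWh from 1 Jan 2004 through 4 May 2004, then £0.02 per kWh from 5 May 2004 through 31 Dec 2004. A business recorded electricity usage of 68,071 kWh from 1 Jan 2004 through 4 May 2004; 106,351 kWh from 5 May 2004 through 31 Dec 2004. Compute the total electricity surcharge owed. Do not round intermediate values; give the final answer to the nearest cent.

1 Jan – 4 May 2004: 68,071 kWh at £0.05/kWh → £3403.55
5 May – 31 Dec 2004: 106,351 kWh at £0.02/kWh → £2127.02

£5530.57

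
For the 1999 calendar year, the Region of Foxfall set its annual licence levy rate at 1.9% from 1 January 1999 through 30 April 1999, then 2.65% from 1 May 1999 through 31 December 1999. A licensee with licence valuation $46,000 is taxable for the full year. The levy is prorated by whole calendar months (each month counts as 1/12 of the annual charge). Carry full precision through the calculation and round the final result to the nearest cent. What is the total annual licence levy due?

1 January – 30 April 1999: 4 months at 1.9% → $46,000 × 1.9% × 4/12 = $291.3333
1 May – 31 December 1999: 8 months at 2.65% → $46,000 × 2.65% × 8/12 = $812.6667
Total = $1,104.0000

$1,104.00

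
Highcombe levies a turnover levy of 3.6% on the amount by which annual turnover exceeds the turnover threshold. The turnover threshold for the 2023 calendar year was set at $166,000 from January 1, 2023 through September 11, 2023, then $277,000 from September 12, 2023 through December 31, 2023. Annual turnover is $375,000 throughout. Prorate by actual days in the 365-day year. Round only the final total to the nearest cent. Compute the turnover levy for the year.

January 1 – September 11, 2023: 254 days, exemption $166,000 → ($375,000 − $166,000) × 3.6% × 254/365 = $5,235.8795
September 12 – December 31, 2023: 111 days, exemption $277,000 → ($375,000 − $277,000) × 3.6% × 111/365 = $1,072.8986
Total = $6,308.7781

$6,308.78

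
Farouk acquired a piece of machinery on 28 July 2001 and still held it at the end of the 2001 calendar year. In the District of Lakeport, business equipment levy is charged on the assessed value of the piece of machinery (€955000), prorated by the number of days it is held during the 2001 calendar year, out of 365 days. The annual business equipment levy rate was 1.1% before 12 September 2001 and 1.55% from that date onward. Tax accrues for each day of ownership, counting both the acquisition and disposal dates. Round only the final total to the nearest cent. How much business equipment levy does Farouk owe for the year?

€5825.50

28 July – 11 September 2001: 46 days at 1.1% → €955000 × 1.1% × 46/365 = €1323.9178
12 September – 31 December 2001: 111 days at 1.55% → €955000 × 1.55% × 111/365 = €4501.5822
Total = €5825.5000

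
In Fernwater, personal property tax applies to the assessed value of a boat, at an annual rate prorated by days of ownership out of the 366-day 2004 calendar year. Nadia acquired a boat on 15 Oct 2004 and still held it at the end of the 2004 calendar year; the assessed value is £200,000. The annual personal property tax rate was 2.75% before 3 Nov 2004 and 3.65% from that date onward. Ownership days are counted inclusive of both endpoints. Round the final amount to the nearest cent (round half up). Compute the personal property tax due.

15 Oct – 2 Nov 2004: 19 days at 2.75% → £200,000 × 2.75% × 19/366 = £285.5191
3 Nov – 31 Dec 2004: 59 days at 3.65% → £200,000 × 3.65% × 59/366 = £1,176.7760
Total = £1,462.2951

£1,462.30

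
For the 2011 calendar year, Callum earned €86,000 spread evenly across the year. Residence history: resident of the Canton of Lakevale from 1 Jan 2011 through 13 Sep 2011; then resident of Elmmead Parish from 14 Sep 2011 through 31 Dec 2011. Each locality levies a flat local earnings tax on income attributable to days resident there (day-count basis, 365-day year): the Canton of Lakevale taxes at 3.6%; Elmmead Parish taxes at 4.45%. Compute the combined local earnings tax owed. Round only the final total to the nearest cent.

The Canton of Lakevale, 1 Jan – 13 Sep 2011: 256 days → €86,000 × 3.6% × 256/365 = €2,171.4411
Elmmead Parish, 14 Sep – 31 Dec 2011: 109 days → €86,000 × 4.45% × 109/365 = €1,142.8575
Total = €3,314.2986

€3,314.30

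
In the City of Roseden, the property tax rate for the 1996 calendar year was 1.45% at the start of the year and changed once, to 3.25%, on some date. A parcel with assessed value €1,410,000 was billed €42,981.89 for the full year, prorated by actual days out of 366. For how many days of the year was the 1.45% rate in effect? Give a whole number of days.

Let d = days at the first rate; then 366 − d days at the second rate.
€1,410,000 × [1.45%·d + 3.25%·(366−d)] / 366 = €42,981.89
Solving gives d = 41, so the new rate took effect on February 11, 1996.

41 days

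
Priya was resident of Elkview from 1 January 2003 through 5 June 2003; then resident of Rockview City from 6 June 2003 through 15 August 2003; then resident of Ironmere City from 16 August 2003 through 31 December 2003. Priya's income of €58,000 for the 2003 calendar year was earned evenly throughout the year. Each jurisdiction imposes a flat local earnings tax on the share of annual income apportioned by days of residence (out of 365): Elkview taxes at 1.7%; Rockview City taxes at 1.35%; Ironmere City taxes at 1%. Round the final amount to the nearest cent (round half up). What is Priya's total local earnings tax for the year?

€793.01

Elkview, 1 January – 5 June 2003: 156 days → €58,000 × 1.7% × 156/365 = €421.4137
Rockview City, 6 June – 15 August 2003: 71 days → €58,000 × 1.35% × 71/365 = €152.3096
Ironmere City, 16 August – 31 December 2003: 138 days → €58,000 × 1% × 138/365 = €219.2877
Total = €793.0110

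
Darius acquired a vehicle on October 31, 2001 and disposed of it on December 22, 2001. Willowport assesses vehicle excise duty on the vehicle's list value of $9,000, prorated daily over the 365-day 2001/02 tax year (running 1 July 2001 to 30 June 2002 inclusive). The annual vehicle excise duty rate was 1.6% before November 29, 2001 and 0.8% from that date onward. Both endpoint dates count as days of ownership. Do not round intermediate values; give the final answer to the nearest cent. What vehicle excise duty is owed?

October 31 – November 28, 2001: 29 days at 1.6% → $9,000 × 1.6% × 29/365 = $11.4411
November 29 – December 22, 2001: 24 days at 0.8% → $9,000 × 0.8% × 24/365 = $4.7342
Total = $16.1753

$16.18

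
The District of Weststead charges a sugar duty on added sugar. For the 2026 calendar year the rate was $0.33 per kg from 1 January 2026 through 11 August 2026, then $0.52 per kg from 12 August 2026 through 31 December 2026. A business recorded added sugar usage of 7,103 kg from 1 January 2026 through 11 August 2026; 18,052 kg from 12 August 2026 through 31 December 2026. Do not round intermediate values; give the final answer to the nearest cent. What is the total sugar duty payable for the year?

1 January – 11 August 2026: 7,103 kg at $0.33/kg → $2,343.99
12 August – 31 December 2026: 18,052 kg at $0.52/kg → $9,387.04

$11,731.03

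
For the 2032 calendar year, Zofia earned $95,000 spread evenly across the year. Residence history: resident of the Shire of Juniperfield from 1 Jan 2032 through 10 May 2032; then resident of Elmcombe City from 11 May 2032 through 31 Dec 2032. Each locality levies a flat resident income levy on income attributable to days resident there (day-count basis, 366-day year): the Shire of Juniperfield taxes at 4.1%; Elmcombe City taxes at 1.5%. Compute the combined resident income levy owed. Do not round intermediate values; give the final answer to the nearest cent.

The Shire of Juniperfield, 1 Jan – 10 May 2032: 131 days → $95,000 × 4.1% × 131/366 = $1,394.1120
Elmcombe City, 11 May – 31 Dec 2032: 235 days → $95,000 × 1.5% × 235/366 = $914.9590
Total = $2,309.0710

$2,309.07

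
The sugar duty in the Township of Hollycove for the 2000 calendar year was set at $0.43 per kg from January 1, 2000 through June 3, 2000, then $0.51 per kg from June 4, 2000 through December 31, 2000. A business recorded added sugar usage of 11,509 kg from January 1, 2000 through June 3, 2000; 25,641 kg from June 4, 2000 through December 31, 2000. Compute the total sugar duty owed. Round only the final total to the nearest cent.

January 1 – June 3, 2000: 11,509 kg at $0.43/kg → $4,948.87
June 4 – December 31, 2000: 25,641 kg at $0.51/kg → $13,076.91

$18,025.78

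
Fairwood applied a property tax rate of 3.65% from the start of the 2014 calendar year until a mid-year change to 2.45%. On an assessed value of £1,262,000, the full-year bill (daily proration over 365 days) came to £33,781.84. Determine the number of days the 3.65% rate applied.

Let d = days at the first rate; then 365 − d days at the second rate.
£1,262,000 × [3.65%·d + 2.45%·(365−d)] / 365 = £33,781.84
Solving gives d = 69, so the new rate took effect on 11 Mar 2014.

69 days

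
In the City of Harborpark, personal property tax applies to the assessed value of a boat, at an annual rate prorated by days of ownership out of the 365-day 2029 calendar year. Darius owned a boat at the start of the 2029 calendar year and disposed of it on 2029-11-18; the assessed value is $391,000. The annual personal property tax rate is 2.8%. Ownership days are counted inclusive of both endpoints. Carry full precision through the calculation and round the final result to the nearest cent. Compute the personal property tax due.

Days held (2029-01-01 to 2029-11-18): 322 out of 365
Tax = $391,000 × 2.8% × 322/365 = $9,658.2356

$9,658.24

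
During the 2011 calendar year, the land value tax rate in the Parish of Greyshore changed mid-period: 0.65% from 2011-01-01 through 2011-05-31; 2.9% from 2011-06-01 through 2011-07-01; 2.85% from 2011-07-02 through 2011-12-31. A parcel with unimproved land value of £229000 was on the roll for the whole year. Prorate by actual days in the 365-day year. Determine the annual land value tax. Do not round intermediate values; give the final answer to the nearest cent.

£4452.01

2011-01-01 to 2011-05-31: 151 days at 0.65% → £229000 × 0.65% × 151/365 = £615.7904
2011-06-01 to 2011-07-01: 31 days at 2.9% → £229000 × 2.9% × 31/365 = £564.0301
2011-07-02 to 2011-12-31: 183 days at 2.85% → £229000 × 2.85% × 183/365 = £3272.1904
Total = £4452.0110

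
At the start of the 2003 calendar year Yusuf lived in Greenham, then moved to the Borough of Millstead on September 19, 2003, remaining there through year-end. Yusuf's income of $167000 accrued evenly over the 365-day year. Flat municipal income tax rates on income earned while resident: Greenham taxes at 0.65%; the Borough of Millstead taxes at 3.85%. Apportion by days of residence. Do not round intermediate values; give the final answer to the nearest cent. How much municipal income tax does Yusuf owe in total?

Greenham, January 1 – September 18, 2003: 261 days → $167000 × 0.65% × 261/365 = $776.2068
The Borough of Millstead, September 19 – December 31, 2003: 104 days → $167000 × 3.85% × 104/365 = $1831.9671
Total = $2608.1740

$2608.17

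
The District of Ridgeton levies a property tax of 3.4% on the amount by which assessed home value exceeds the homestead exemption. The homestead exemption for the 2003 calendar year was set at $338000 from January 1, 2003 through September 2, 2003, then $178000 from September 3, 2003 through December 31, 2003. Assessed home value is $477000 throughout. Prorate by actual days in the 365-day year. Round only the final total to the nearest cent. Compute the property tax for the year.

January 1 – September 2, 2003: 245 days, exemption $338000 → ($477000 − $338000) × 3.4% × 245/365 = $3172.2466
September 3 – December 31, 2003: 120 days, exemption $178000 → ($477000 − $178000) × 3.4% × 120/365 = $3342.2466
Total = $6514.4932

$6514.49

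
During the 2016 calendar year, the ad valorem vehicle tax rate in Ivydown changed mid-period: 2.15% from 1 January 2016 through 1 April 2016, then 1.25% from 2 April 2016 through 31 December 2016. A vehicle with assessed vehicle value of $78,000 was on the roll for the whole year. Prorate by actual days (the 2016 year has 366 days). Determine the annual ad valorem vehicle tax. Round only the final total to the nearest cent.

1 January – 1 April 2016: 92 days at 2.15% → $78,000 × 2.15% × 92/366 = $421.5410
2 April – 31 December 2016: 274 days at 1.25% → $78,000 × 1.25% × 274/366 = $729.9180
Total = $1,151.4590

$1,151.46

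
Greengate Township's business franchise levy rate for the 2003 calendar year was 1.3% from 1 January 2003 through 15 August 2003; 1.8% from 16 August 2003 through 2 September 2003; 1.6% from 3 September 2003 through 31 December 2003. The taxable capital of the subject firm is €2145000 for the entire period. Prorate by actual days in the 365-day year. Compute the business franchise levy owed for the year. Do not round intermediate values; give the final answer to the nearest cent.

€30529.52

1 January – 15 August 2003: 227 days at 1.3% → €2145000 × 1.3% × 227/365 = €17342.1781
16 August – 2 September 2003: 18 days at 1.8% → €2145000 × 1.8% × 18/365 = €1904.0548
3 September – 31 December 2003: 120 days at 1.6% → €2145000 × 1.6% × 120/365 = €11283.2877
Total = €30529.5205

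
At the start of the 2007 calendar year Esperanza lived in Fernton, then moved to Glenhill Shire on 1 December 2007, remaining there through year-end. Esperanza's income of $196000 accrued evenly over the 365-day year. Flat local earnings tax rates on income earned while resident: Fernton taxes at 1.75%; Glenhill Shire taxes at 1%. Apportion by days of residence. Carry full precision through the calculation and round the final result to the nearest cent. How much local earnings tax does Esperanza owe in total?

$3305.15

Fernton, 1 January – 30 November 2007: 334 days → $196000 × 1.75% × 334/365 = $3138.6849
Glenhill Shire, 1 December – 31 December 2007: 31 days → $196000 × 1% × 31/365 = $166.4658
Total = $3305.1507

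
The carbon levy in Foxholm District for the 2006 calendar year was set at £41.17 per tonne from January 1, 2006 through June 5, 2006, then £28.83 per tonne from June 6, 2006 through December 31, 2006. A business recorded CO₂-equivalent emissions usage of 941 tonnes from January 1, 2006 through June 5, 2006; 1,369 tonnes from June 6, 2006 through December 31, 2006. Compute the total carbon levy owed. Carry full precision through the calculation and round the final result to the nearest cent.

January 1 – June 5, 2006: 941 tonnes at £41.17/tonne → £38,740.97
June 6 – December 31, 2006: 1,369 tonnes at £28.83/tonne → £39,468.27

£78,209.24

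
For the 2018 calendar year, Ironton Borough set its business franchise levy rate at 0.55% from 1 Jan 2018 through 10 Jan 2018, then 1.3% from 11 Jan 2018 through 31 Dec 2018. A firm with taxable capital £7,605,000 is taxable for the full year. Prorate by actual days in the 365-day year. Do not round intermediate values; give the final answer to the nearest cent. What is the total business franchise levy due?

£97,302.33

1 Jan – 10 Jan 2018: 10 days at 0.55% → £7,605,000 × 0.55% × 10/365 = £1,145.9589
11 Jan – 31 Dec 2018: 355 days at 1.3% → £7,605,000 × 1.3% × 355/365 = £96,156.3699
Total = £97,302.3288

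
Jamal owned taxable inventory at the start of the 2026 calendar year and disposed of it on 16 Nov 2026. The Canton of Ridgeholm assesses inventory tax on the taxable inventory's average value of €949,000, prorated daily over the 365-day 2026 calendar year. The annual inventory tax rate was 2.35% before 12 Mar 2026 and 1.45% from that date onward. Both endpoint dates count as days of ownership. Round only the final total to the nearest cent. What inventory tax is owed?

€13,702.00

1 Jan – 11 Mar 2026: 70 days at 2.35% → €949,000 × 2.35% × 70/365 = €4,277.0000
12 Mar – 16 Nov 2026: 250 days at 1.45% → €949,000 × 1.45% × 250/365 = €9,425.0000
Total = €13,702.0000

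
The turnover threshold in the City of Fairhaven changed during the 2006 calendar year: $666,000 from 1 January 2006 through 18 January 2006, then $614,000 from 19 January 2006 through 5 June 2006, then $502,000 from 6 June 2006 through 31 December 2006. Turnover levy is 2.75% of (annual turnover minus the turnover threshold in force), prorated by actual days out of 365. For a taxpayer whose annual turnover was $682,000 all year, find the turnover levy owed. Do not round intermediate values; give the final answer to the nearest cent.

1 January – 18 January 2006: 18 days, exemption $666,000 → ($682,000 − $666,000) × 2.75% × 18/365 = $21.6986
19 January – 5 June 2006: 138 days, exemption $614,000 → ($682,000 − $614,000) × 2.75% × 138/365 = $707.0137
6 June – 31 December 2006: 209 days, exemption $502,000 → ($682,000 − $502,000) × 2.75% × 209/365 = $2,834.3836
Total = $3,563.0959

$3,563.10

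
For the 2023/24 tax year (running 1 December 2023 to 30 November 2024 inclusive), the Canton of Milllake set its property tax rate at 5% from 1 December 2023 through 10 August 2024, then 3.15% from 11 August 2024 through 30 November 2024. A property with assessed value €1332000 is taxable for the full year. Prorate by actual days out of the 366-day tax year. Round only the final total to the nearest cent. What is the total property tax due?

1 December 2023 – 10 August 2024: 254 days at 5% → €1332000 × 5% × 254/366 = €46219.6721
11 August – 30 November 2024: 112 days at 3.15% → €1332000 × 3.15% × 112/366 = €12839.6066
Total = €59059.2787

€59059.28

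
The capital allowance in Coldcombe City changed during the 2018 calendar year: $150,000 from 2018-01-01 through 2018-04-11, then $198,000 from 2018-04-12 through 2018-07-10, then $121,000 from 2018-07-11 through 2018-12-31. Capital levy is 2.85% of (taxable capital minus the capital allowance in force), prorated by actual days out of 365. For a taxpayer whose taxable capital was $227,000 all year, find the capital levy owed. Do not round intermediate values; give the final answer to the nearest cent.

$2,251.19

2018-01-01 to 2018-04-11: 101 days, exemption $150,000 → ($227,000 − $150,000) × 2.85% × 101/365 = $607.2452
2018-04-12 to 2018-07-10: 90 days, exemption $198,000 → ($227,000 − $198,000) × 2.85% × 90/365 = $203.7945
2018-07-11 to 2018-12-31: 174 days, exemption $121,000 → ($227,000 − $121,000) × 2.85% × 174/365 = $1,440.1479
Total = $2,251.1877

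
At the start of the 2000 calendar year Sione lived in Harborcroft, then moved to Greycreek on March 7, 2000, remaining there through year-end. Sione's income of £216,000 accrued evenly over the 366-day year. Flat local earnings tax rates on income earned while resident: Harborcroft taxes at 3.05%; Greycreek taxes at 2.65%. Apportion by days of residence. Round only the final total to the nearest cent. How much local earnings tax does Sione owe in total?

£5,879.80

Harborcroft, January 1 – March 6, 2000: 66 days → £216,000 × 3.05% × 66/366 = £1,188.0000
Greycreek, March 7 – December 31, 2000: 300 days → £216,000 × 2.65% × 300/366 = £4,691.8033
Total = £5,879.8033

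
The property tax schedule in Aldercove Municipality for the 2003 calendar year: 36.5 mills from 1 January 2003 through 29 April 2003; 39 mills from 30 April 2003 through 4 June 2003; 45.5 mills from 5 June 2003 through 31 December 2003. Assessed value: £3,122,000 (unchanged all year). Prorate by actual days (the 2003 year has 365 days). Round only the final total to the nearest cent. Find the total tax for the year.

1 January – 29 April 2003: 119 days at 36.5 mills → £3,122,000 × 3.65% × 119/365 = £37,151.8000
30 April – 4 June 2003: 36 days at 39 mills → £3,122,000 × 3.9% × 36/365 = £12,009.0082
5 June – 31 December 2003: 210 days at 45.5 mills → £3,122,000 × 4.55% × 210/365 = £81,727.9726
Total = £130,888.7808

£130,888.78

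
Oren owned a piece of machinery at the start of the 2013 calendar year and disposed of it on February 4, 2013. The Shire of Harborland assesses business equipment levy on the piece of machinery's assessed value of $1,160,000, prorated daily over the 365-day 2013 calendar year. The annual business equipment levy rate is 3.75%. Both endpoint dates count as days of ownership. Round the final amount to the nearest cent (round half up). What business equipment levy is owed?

$4,171.23

Days held (January 1 – February 4, 2013): 35 out of 365
Tax = $1,160,000 × 3.75% × 35/365 = $4,171.2329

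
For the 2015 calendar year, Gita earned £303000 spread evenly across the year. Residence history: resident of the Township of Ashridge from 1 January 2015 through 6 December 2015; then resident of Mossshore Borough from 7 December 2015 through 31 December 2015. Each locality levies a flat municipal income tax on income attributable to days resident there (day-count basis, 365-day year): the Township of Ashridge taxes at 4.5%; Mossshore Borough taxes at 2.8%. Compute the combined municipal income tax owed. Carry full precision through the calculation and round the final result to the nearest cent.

The Township of Ashridge, 1 January – 6 December 2015: 340 days → £303000 × 4.5% × 340/365 = £12701.0959
Mossshore Borough, 7 December – 31 December 2015: 25 days → £303000 × 2.8% × 25/365 = £581.0959
Total = £13282.1918

£13282.19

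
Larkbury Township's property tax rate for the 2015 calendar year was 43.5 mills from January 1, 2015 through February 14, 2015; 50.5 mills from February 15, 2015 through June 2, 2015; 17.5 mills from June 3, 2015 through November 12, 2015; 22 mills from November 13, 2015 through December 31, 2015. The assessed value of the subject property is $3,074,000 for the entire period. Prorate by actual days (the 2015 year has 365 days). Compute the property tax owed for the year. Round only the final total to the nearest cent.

$95,521.39

January 1 – February 14, 2015: 45 days at 43.5 mills → $3,074,000 × 4.35% × 45/365 = $16,485.9041
February 15 – June 2, 2015: 108 days at 50.5 mills → $3,074,000 × 5.05% × 108/365 = $45,933.1397
June 3 – November 12, 2015: 163 days at 17.5 mills → $3,074,000 × 1.75% × 163/365 = $24,023.5205
November 13 – December 31, 2015: 49 days at 22 mills → $3,074,000 × 2.2% × 49/365 = $9,078.8274
Total = $95,521.3918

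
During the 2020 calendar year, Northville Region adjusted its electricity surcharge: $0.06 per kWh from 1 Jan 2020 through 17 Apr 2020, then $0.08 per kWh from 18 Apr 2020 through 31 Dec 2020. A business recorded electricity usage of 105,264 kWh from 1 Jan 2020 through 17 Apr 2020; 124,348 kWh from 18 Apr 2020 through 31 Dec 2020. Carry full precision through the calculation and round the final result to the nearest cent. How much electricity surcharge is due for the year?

$16263.68

1 Jan – 17 Apr 2020: 105,264 kWh at $0.06/kWh → $6315.84
18 Apr – 31 Dec 2020: 124,348 kWh at $0.08/kWh → $9947.84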